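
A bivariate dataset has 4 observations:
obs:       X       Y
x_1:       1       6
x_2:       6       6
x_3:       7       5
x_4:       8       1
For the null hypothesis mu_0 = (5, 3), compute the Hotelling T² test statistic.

Step 1 — sample mean vector:
  mean(X) = (1 + 6 + 7 + 8) / 4 = 22/4 = 5.5
  mean(Y) = (6 + 6 + 5 + 1) / 4 = 18/4 = 4.5
  x̄ = (5.5, 4.5),  deviation x̄ - mu_0 = (5.5, 4.5) - (5, 3) = (0.5, 1.5).

Step 2 — sample covariance matrix, S[i,j] = (1/(n-1)) · Σ_k (x_{k,i} - mean_i) · (x_{k,j} - mean_j), divisor n-1 = 3:
  S[X,X] = ((-4.5)·(-4.5) + (0.5)·(0.5) + (1.5)·(1.5) + (2.5)·(2.5)) / 3 = 29/3 = 9.6667
  S[X,Y] = ((-4.5)·(1.5) + (0.5)·(1.5) + (1.5)·(0.5) + (2.5)·(-3.5)) / 3 = -14/3 = -4.6667
  S[Y,Y] = ((1.5)·(1.5) + (1.5)·(1.5) + (0.5)·(0.5) + (-3.5)·(-3.5)) / 3 = 17/3 = 5.6667
  S = [[9.6667, -4.6667],
 [-4.6667, 5.6667]].

Step 3 — invert S. det(S) = 9.6667·5.6667 - (-4.6667)² = 33.
  S^{-1} = (1/det) · [[d, -b], [-b, a]] = [[0.1717, 0.1414],
 [0.1414, 0.2929]].

Step 4 — quadratic form (x̄ - mu_0)^T · S^{-1} · (x̄ - mu_0):
  S^{-1} · (x̄ - mu_0) = (0.298, 0.5101),
  (x̄ - mu_0)^T · [...] = (0.5)·(0.298) + (1.5)·(0.5101) = 0.9141.

Step 5 — scale by n: T² = 4 · 0.9141 = 3.6566.

T² ≈ 3.6566


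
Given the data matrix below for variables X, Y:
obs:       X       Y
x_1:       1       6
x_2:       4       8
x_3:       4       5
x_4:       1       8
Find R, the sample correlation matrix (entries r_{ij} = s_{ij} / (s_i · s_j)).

Step 1 — column means:
  mean(X) = (1 + 4 + 4 + 1) / 4 = 10/4 = 2.5
  mean(Y) = (6 + 8 + 5 + 8) / 4 = 27/4 = 6.75

Step 2 — sample variances and covariances s[i,j] = (1/(n-1)) · Σ_k (x_{k,i} - mean_i) · (x_{k,j} - mean_j), with n-1 = 3:
  s[X,X] = ((-1.5)·(-1.5) + (1.5)·(1.5) + (1.5)·(1.5) + (-1.5)·(-1.5)) / 3 = 9/3 = 3
  s[X,Y] = ((-1.5)·(-0.75) + (1.5)·(1.25) + (1.5)·(-1.75) + (-1.5)·(1.25)) / 3 = -1.5/3 = -0.5
  s[Y,Y] = ((-0.75)·(-0.75) + (1.25)·(1.25) + (-1.75)·(-1.75) + (1.25)·(1.25)) / 3 = 6.75/3 = 2.25
  Sample standard deviations s_i = √(s[i,i]):
  s(X) = √(3) = 1.7321
  s(Y) = √(2.25) = 1.5

Step 3 — r_{ij} = s_{ij} / (s_i · s_j):
  r[X,X] = 1 (diagonal).
  r[X,Y] = -0.5 / (1.7321 · 1.5) = -0.5 / 2.5981 = -0.1925
  r[Y,Y] = 1 (diagonal).

R is symmetric with unit diagonal. Assembling:

R = [[1, -0.1925],
 [-0.1925, 1]]


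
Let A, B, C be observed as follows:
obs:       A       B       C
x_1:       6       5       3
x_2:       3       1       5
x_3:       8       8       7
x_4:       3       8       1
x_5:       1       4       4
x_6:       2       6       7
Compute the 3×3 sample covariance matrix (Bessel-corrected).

Step 1 — column means:
  mean(A) = (6 + 3 + 8 + 3 + 1 + 2) / 6 = 23/6 = 3.8333
  mean(B) = (5 + 1 + 8 + 8 + 4 + 6) / 6 = 32/6 = 5.3333
  mean(C) = (3 + 5 + 7 + 1 + 4 + 7) / 6 = 27/6 = 4.5

Step 2 — sample covariance S[i,j] = (1/(n-1)) · Σ_k (x_{k,i} - mean_i) · (x_{k,j} - mean_j), with n-1 = 5.
  S[A,A] = ((2.1667)·(2.1667) + (-0.8333)·(-0.8333) + (4.1667)·(4.1667) + (-0.8333)·(-0.8333) + (-2.8333)·(-2.8333) + (-1.8333)·(-1.8333)) / 5 = 34.8333/5 = 6.9667
  S[A,B] = ((2.1667)·(-0.3333) + (-0.8333)·(-4.3333) + (4.1667)·(2.6667) + (-0.8333)·(2.6667) + (-2.8333)·(-1.3333) + (-1.8333)·(0.6667)) / 5 = 14.3333/5 = 2.8667
  S[A,C] = ((2.1667)·(-1.5) + (-0.8333)·(0.5) + (4.1667)·(2.5) + (-0.8333)·(-3.5) + (-2.8333)·(-0.5) + (-1.8333)·(2.5)) / 5 = 6.5/5 = 1.3
  S[B,B] = ((-0.3333)·(-0.3333) + (-4.3333)·(-4.3333) + (2.6667)·(2.6667) + (2.6667)·(2.6667) + (-1.3333)·(-1.3333) + (0.6667)·(0.6667)) / 5 = 35.3333/5 = 7.0667
  S[B,C] = ((-0.3333)·(-1.5) + (-4.3333)·(0.5) + (2.6667)·(2.5) + (2.6667)·(-3.5) + (-1.3333)·(-0.5) + (0.6667)·(2.5)) / 5 = -2/5 = -0.4
  S[C,C] = ((-1.5)·(-1.5) + (0.5)·(0.5) + (2.5)·(2.5) + (-3.5)·(-3.5) + (-0.5)·(-0.5) + (2.5)·(2.5)) / 5 = 27.5/5 = 5.5

S is symmetric (S[j,i] = S[i,j]). Assembling:

S = [[6.9667, 2.8667, 1.3],
 [2.8667, 7.0667, -0.4],
 [1.3, -0.4, 5.5]]


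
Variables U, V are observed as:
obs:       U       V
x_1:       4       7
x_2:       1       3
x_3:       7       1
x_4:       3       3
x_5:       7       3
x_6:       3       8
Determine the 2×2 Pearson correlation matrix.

Step 1 — column means:
  mean(U) = (4 + 1 + 7 + 3 + 7 + 3) / 6 = 25/6 = 4.1667
  mean(V) = (7 + 3 + 1 + 3 + 3 + 8) / 6 = 25/6 = 4.1667

Step 2 — sample variances and covariances s[i,j] = (1/(n-1)) · Σ_k (x_{k,i} - mean_i) · (x_{k,j} - mean_j), with n-1 = 5:
  s[U,U] = ((-0.1667)·(-0.1667) + (-3.1667)·(-3.1667) + (2.8333)·(2.8333) + (-1.1667)·(-1.1667) + (2.8333)·(2.8333) + (-1.1667)·(-1.1667)) / 5 = 28.8333/5 = 5.7667
  s[U,V] = ((-0.1667)·(2.8333) + (-3.1667)·(-1.1667) + (2.8333)·(-3.1667) + (-1.1667)·(-1.1667) + (2.8333)·(-1.1667) + (-1.1667)·(3.8333)) / 5 = -12.1667/5 = -2.4333
  s[V,V] = ((2.8333)·(2.8333) + (-1.1667)·(-1.1667) + (-3.1667)·(-3.1667) + (-1.1667)·(-1.1667) + (-1.1667)·(-1.1667) + (3.8333)·(3.8333)) / 5 = 36.8333/5 = 7.3667
  Sample standard deviations s_i = √(s[i,i]):
  s(U) = √(5.7667) = 2.4014
  s(V) = √(7.3667) = 2.7142

Step 3 — r_{ij} = s_{ij} / (s_i · s_j):
  r[U,U] = 1 (diagonal).
  r[U,V] = -2.4333 / (2.4014 · 2.7142) = -2.4333 / 6.5178 = -0.3733
  r[V,V] = 1 (diagonal).

R is symmetric with unit diagonal. Assembling:

R = [[1, -0.3733],
 [-0.3733, 1]]


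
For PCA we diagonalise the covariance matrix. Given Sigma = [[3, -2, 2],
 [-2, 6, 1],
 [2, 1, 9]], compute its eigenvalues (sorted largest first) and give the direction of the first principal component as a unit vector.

Step 1 — characteristic polynomial p(λ) = det(λI - Sigma) = λ³ - tr·λ² + c_1·λ - det, where tr = trace, c_1 = sum of the principal 2×2 minors, det = det(Sigma):
  tr = 3 + 6 + 9 = 18,
  c_1 = (3·6 - (-2)²) + (3·9 - (2)²) + (6·9 - (1)²) = 14 + 23 + 53 = 90,
  det = 3·(6·9 - (1)²) - (-2)·((-2)·9 - (1)·(2)) + (2)·((-2)·(1) - 6·(2)) = 3·(53) - (-2)·(-20) + (2)·(-14) = 91.
  So p(λ) = λ³ - 18λ² + 90λ - 91.
Step 2 — look for an integer root (rational root theorem: any rational root is an integer divisor of 91). Testing λ = 7:
  p(7) = 343 - 882 + 630 - 91 = 0  ✓
  Dividing out (λ - 7): p(λ) = (λ - 7)(λ² - 11λ + 13).
Step 3 — remaining eigenvalues from the quadratic λ² - 11λ + 13 = 0:
  Δ = 11² - 4·13 = 121 - 52 = 69,  λ = (11 ± √69)/2 = (11 ± 8.3066)/2 ≈ 9.6533 or 1.3467.
  Sorted: λ_1 = 9.6533,  λ_2 = 7,  λ_3 = 1.3467  (check: sum = 18 = tr ✓).

Step 4 — unit eigenvector for λ_1 ≈ 9.6533: v spans the null space of (Sigma - λ_1 I), whose rows are
  r_1 = (-6.6533, -2, 2),  r_2 = (-2, -3.6533, 1),  r_3 = (2, 1, -0.6533).
  v is orthogonal to every row, so take v ∝ r_1 × r_2 = ((-2)·(1) - (2)·(-3.6533), (2)·(-2) - (-6.6533)·(1), (-6.6533)·(-3.6533) - (-2)·(-2)) ≈ (5.3066, 2.6533, 20.3066).
  Let u = (5.3066, 2.6533, 20.3066).
  ||u|| = √((5.3066)² + (2.6533)² + (20.3066)²) = √(447.5593) ≈ 21.1556,  v_1 = u/||u|| ≈ (0.2508, 0.1254, 0.9599) (||v_1|| = 1).

λ_1 = 9.6533,  λ_2 = 7,  λ_3 = 1.3467;  v_1 ≈ (0.2508, 0.1254, 0.9599)


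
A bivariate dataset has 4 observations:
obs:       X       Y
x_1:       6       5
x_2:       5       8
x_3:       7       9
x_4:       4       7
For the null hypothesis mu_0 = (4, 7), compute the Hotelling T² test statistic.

Step 1 — sample mean vector:
  mean(X) = (6 + 5 + 7 + 4) / 4 = 22/4 = 5.5
  mean(Y) = (5 + 8 + 9 + 7) / 4 = 29/4 = 7.25
  x̄ = (5.5, 7.25),  deviation x̄ - mu_0 = (5.5, 7.25) - (4, 7) = (1.5, 0.25).

Step 2 — sample covariance matrix, S[i,j] = (1/(n-1)) · Σ_k (x_{k,i} - mean_i) · (x_{k,j} - mean_j), divisor n-1 = 3:
  S[X,X] = ((0.5)·(0.5) + (-0.5)·(-0.5) + (1.5)·(1.5) + (-1.5)·(-1.5)) / 3 = 5/3 = 1.6667
  S[X,Y] = ((0.5)·(-2.25) + (-0.5)·(0.75) + (1.5)·(1.75) + (-1.5)·(-0.25)) / 3 = 1.5/3 = 0.5
  S[Y,Y] = ((-2.25)·(-2.25) + (0.75)·(0.75) + (1.75)·(1.75) + (-0.25)·(-0.25)) / 3 = 8.75/3 = 2.9167
  S = [[1.6667, 0.5],
 [0.5, 2.9167]].

Step 3 — invert S. det(S) = 1.6667·2.9167 - (0.5)² = 4.6111.
  S^{-1} = (1/det) · [[d, -b], [-b, a]] = [[0.6325, -0.1084],
 [-0.1084, 0.3614]].

Step 4 — quadratic form (x̄ - mu_0)^T · S^{-1} · (x̄ - mu_0):
  S^{-1} · (x̄ - mu_0) = (0.9217, -0.0723),
  (x̄ - mu_0)^T · [...] = (1.5)·(0.9217) + (0.25)·(-0.0723) = 1.3645.

Step 5 — scale by n: T² = 4 · 1.3645 = 5.4578.

T² ≈ 5.4578


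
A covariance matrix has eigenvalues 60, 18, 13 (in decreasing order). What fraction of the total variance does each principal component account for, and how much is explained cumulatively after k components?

Step 1 — total variance = trace(Sigma) = Σ λ_i = 60 + 18 + 13 = 91.

Step 2 — fraction explained by component i = λ_i / Σ λ:
  PC1: 60/91 = 0.6593
  PC2: 18/91 = 0.1978
  PC3: 13/91 = 0.1429

Step 3 — cumulative fraction after k components = (λ_1 + ... + λ_k) / Σ λ:
  k = 1: 60/91 = 0.6593
  k = 2: (60 + 18)/91 = 78/91 = 0.8571
  k = 3: (60 + 18 + 13)/91 = 91/91 = 1

Summary (fraction, with percent):

explained: PC1 0.6593 (65.93%), PC2 0.1978 (19.78%), PC3 0.1429 (14.29%);  cumulative: 0.6593, 0.8571, 1


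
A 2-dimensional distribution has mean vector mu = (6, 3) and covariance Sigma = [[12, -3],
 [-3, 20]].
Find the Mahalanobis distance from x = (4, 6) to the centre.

Step 1 — centre the observation: (x - mu) = (-2, 3).

Step 2 — invert Sigma. det(Sigma) = 12·20 - (-3)² = 231.
  Sigma^{-1} = (1/det) · [[d, -b], [-b, a]] = [[0.0866, 0.013],
 [0.013, 0.0519]].

Step 3 — form the quadratic (x - mu)^T · Sigma^{-1} · (x - mu):
  Sigma^{-1} · (x - mu) = (-0.1342, 0.1299).
  (x - mu)^T · [Sigma^{-1} · (x - mu)] = (-2)·(-0.1342) + (3)·(0.1299) = 0.658.

Step 4 — take square root: d = √(0.658) ≈ 0.8112.

d(x, mu) = √(0.658) ≈ 0.8112


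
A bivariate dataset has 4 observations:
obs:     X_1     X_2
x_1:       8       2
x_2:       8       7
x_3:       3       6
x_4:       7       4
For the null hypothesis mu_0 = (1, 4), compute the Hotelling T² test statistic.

Step 1 — sample mean vector:
  mean(X_1) = (8 + 8 + 3 + 7) / 4 = 26/4 = 6.5
  mean(X_2) = (2 + 7 + 6 + 4) / 4 = 19/4 = 4.75
  x̄ = (6.5, 4.75),  deviation x̄ - mu_0 = (6.5, 4.75) - (1, 4) = (5.5, 0.75).

Step 2 — sample covariance matrix, S[i,j] = (1/(n-1)) · Σ_k (x_{k,i} - mean_i) · (x_{k,j} - mean_j), divisor n-1 = 3:
  S[X_1,X_1] = ((1.5)·(1.5) + (1.5)·(1.5) + (-3.5)·(-3.5) + (0.5)·(0.5)) / 3 = 17/3 = 5.6667
  S[X_1,X_2] = ((1.5)·(-2.75) + (1.5)·(2.25) + (-3.5)·(1.25) + (0.5)·(-0.75)) / 3 = -5.5/3 = -1.8333
  S[X_2,X_2] = ((-2.75)·(-2.75) + (2.25)·(2.25) + (1.25)·(1.25) + (-0.75)·(-0.75)) / 3 = 14.75/3 = 4.9167
  S = [[5.6667, -1.8333],
 [-1.8333, 4.9167]].

Step 3 — invert S. det(S) = 5.6667·4.9167 - (-1.8333)² = 24.5.
  S^{-1} = (1/det) · [[d, -b], [-b, a]] = [[0.2007, 0.0748],
 [0.0748, 0.2313]].

Step 4 — quadratic form (x̄ - mu_0)^T · S^{-1} · (x̄ - mu_0):
  S^{-1} · (x̄ - mu_0) = (1.1599, 0.585),
  (x̄ - mu_0)^T · [...] = (5.5)·(1.1599) + (0.75)·(0.585) = 6.818.

Step 5 — scale by n: T² = 4 · 6.818 = 27.2721.

T² ≈ 27.2721


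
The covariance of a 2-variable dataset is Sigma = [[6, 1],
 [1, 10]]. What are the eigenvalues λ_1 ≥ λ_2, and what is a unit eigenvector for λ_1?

Step 1 — characteristic polynomial of 2×2 Sigma:
  det(Sigma - λI) = λ² - trace · λ + det = 0.
  trace = 6 + 10 = 16, det = 6·10 - (1)² = 59.
Step 2 — discriminant:
  Δ = trace² - 4·det = 256 - 236 = 20.
Step 3 — eigenvalues:
  λ = (trace ± √Δ)/2 = (16 ± 4.4721)/2,
  λ_1 = 10.2361,  λ_2 = 5.7639.

Step 4 — unit eigenvector for λ_1: solve (Sigma - λ_1 I)v = 0. First row:
  (6 - 10.2361)·v_x + (1)·v_y = 0, i.e. (-4.2361)·v_x + (1)·v_y = 0,
  so v ∝ (b, λ_1 - a) = (1, 4.2361) = u.
  ||u|| = √((1)² + (4.2361)²) = √(18.9443) ≈ 4.3525,
  v_1 = u/||u|| ≈ (0.2298, 0.9732) (||v_1|| = 1).

λ_1 = 10.2361,  λ_2 = 5.7639;  v_1 ≈ (0.2298, 0.9732)


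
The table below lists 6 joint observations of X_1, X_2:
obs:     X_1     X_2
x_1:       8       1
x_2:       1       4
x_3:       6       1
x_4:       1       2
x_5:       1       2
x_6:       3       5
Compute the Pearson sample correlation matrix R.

Step 1 — column means:
  mean(X_1) = (8 + 1 + 6 + 1 + 1 + 3) / 6 = 20/6 = 3.3333
  mean(X_2) = (1 + 4 + 1 + 2 + 2 + 5) / 6 = 15/6 = 2.5

Step 2 — sample variances and covariances s[i,j] = (1/(n-1)) · Σ_k (x_{k,i} - mean_i) · (x_{k,j} - mean_j), with n-1 = 5:
  s[X_1,X_1] = ((4.6667)·(4.6667) + (-2.3333)·(-2.3333) + (2.6667)·(2.6667) + (-2.3333)·(-2.3333) + (-2.3333)·(-2.3333) + (-0.3333)·(-0.3333)) / 5 = 45.3333/5 = 9.0667
  s[X_1,X_2] = ((4.6667)·(-1.5) + (-2.3333)·(1.5) + (2.6667)·(-1.5) + (-2.3333)·(-0.5) + (-2.3333)·(-0.5) + (-0.3333)·(2.5)) / 5 = -13/5 = -2.6
  s[X_2,X_2] = ((-1.5)·(-1.5) + (1.5)·(1.5) + (-1.5)·(-1.5) + (-0.5)·(-0.5) + (-0.5)·(-0.5) + (2.5)·(2.5)) / 5 = 13.5/5 = 2.7
  Sample standard deviations s_i = √(s[i,i]):
  s(X_1) = √(9.0667) = 3.0111
  s(X_2) = √(2.7) = 1.6432

Step 3 — r_{ij} = s_{ij} / (s_i · s_j):
  r[X_1,X_1] = 1 (diagonal).
  r[X_1,X_2] = -2.6 / (3.0111 · 1.6432) = -2.6 / 4.9477 = -0.5255
  r[X_2,X_2] = 1 (diagonal).

R is symmetric with unit diagonal. Assembling:

R = [[1, -0.5255],
 [-0.5255, 1]]


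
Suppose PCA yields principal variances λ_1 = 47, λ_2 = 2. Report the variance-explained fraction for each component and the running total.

Step 1 — total variance = trace(Sigma) = Σ λ_i = 47 + 2 = 49.

Step 2 — fraction explained by component i = λ_i / Σ λ:
  PC1: 47/49 = 0.9592
  PC2: 2/49 = 0.0408

Step 3 — cumulative fraction after k components = (λ_1 + ... + λ_k) / Σ λ:
  k = 1: 47/49 = 0.9592
  k = 2: (47 + 2)/49 = 49/49 = 1

Summary (fraction, with percent):

explained: PC1 0.9592 (95.92%), PC2 0.0408 (4.08%);  cumulative: 0.9592, 1


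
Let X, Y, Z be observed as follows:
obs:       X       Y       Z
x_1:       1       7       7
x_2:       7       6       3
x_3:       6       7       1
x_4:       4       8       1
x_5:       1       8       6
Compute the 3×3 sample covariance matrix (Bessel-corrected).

Step 1 — column means:
  mean(X) = (1 + 7 + 6 + 4 + 1) / 5 = 19/5 = 3.8
  mean(Y) = (7 + 6 + 7 + 8 + 8) / 5 = 36/5 = 7.2
  mean(Z) = (7 + 3 + 1 + 1 + 6) / 5 = 18/5 = 3.6

Step 2 — sample covariance S[i,j] = (1/(n-1)) · Σ_k (x_{k,i} - mean_i) · (x_{k,j} - mean_j), with n-1 = 4.
  S[X,X] = ((-2.8)·(-2.8) + (3.2)·(3.2) + (2.2)·(2.2) + (0.2)·(0.2) + (-2.8)·(-2.8)) / 4 = 30.8/4 = 7.7
  S[X,Y] = ((-2.8)·(-0.2) + (3.2)·(-1.2) + (2.2)·(-0.2) + (0.2)·(0.8) + (-2.8)·(0.8)) / 4 = -5.8/4 = -1.45
  S[X,Z] = ((-2.8)·(3.4) + (3.2)·(-0.6) + (2.2)·(-2.6) + (0.2)·(-2.6) + (-2.8)·(2.4)) / 4 = -24.4/4 = -6.1
  S[Y,Y] = ((-0.2)·(-0.2) + (-1.2)·(-1.2) + (-0.2)·(-0.2) + (0.8)·(0.8) + (0.8)·(0.8)) / 4 = 2.8/4 = 0.7
  S[Y,Z] = ((-0.2)·(3.4) + (-1.2)·(-0.6) + (-0.2)·(-2.6) + (0.8)·(-2.6) + (0.8)·(2.4)) / 4 = 0.4/4 = 0.1
  S[Z,Z] = ((3.4)·(3.4) + (-0.6)·(-0.6) + (-2.6)·(-2.6) + (-2.6)·(-2.6) + (2.4)·(2.4)) / 4 = 31.2/4 = 7.8

S is symmetric (S[j,i] = S[i,j]). Assembling:

S = [[7.7, -1.45, -6.1],
 [-1.45, 0.7, 0.1],
 [-6.1, 0.1, 7.8]]


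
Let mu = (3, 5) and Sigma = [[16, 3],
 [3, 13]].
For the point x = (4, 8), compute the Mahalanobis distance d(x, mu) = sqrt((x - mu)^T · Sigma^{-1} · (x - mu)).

Step 1 — centre the observation: (x - mu) = (1, 3).

Step 2 — invert Sigma. det(Sigma) = 16·13 - (3)² = 199.
  Sigma^{-1} = (1/det) · [[d, -b], [-b, a]] = [[0.0653, -0.0151],
 [-0.0151, 0.0804]].

Step 3 — form the quadratic (x - mu)^T · Sigma^{-1} · (x - mu):
  Sigma^{-1} · (x - mu) = (0.0201, 0.2261).
  (x - mu)^T · [Sigma^{-1} · (x - mu)] = (1)·(0.0201) + (3)·(0.2261) = 0.6985.

Step 4 — take square root: d = √(0.6985) ≈ 0.8358.

d(x, mu) = √(0.6985) ≈ 0.8358


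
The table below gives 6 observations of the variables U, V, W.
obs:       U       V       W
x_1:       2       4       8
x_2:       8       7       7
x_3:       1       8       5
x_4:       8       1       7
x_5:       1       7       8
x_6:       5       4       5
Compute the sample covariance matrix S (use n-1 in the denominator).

Step 1 — column means:
  mean(U) = (2 + 8 + 1 + 8 + 1 + 5) / 6 = 25/6 = 4.1667
  mean(V) = (4 + 7 + 8 + 1 + 7 + 4) / 6 = 31/6 = 5.1667
  mean(W) = (8 + 7 + 5 + 7 + 8 + 5) / 6 = 40/6 = 6.6667

Step 2 — sample covariance S[i,j] = (1/(n-1)) · Σ_k (x_{k,i} - mean_i) · (x_{k,j} - mean_j), with n-1 = 5.
  S[U,U] = ((-2.1667)·(-2.1667) + (3.8333)·(3.8333) + (-3.1667)·(-3.1667) + (3.8333)·(3.8333) + (-3.1667)·(-3.1667) + (0.8333)·(0.8333)) / 5 = 54.8333/5 = 10.9667
  S[U,V] = ((-2.1667)·(-1.1667) + (3.8333)·(1.8333) + (-3.1667)·(2.8333) + (3.8333)·(-4.1667) + (-3.1667)·(1.8333) + (0.8333)·(-1.1667)) / 5 = -22.1667/5 = -4.4333
  S[U,W] = ((-2.1667)·(1.3333) + (3.8333)·(0.3333) + (-3.1667)·(-1.6667) + (3.8333)·(0.3333) + (-3.1667)·(1.3333) + (0.8333)·(-1.6667)) / 5 = -0.6667/5 = -0.1333
  S[V,V] = ((-1.1667)·(-1.1667) + (1.8333)·(1.8333) + (2.8333)·(2.8333) + (-4.1667)·(-4.1667) + (1.8333)·(1.8333) + (-1.1667)·(-1.1667)) / 5 = 34.8333/5 = 6.9667
  S[V,W] = ((-1.1667)·(1.3333) + (1.8333)·(0.3333) + (2.8333)·(-1.6667) + (-4.1667)·(0.3333) + (1.8333)·(1.3333) + (-1.1667)·(-1.6667)) / 5 = -2.6667/5 = -0.5333
  S[W,W] = ((1.3333)·(1.3333) + (0.3333)·(0.3333) + (-1.6667)·(-1.6667) + (0.3333)·(0.3333) + (1.3333)·(1.3333) + (-1.6667)·(-1.6667)) / 5 = 9.3333/5 = 1.8667

S is symmetric (S[j,i] = S[i,j]). Assembling:

S = [[10.9667, -4.4333, -0.1333],
 [-4.4333, 6.9667, -0.5333],
 [-0.1333, -0.5333, 1.8667]]


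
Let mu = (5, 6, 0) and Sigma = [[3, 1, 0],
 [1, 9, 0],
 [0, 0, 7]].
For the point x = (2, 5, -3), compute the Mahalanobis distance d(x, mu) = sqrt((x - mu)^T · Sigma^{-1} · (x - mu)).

Step 1 — centre the observation: (x - mu) = (-3, -1, -3).

Step 2 — invert Sigma (cofactor / det for 3×3, or solve directly):
  Sigma^{-1} = [[0.3462, -0.0385, 0],
 [-0.0385, 0.1154, 0],
 [0, 0, 0.1429]].

Step 3 — form the quadratic (x - mu)^T · Sigma^{-1} · (x - mu):
  Sigma^{-1} · (x - mu) = (-1, 0, -0.4286).
  (x - mu)^T · [Sigma^{-1} · (x - mu)] = (-3)·(-1) + (-1)·(0) + (-3)·(-0.4286) = 4.2857.

Step 4 — take square root: d = √(4.2857) ≈ 2.0702.

d(x, mu) = √(4.2857) ≈ 2.0702


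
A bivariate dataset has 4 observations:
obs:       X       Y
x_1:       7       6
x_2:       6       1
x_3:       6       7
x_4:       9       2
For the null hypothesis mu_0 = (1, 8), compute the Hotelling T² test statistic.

Step 1 — sample mean vector:
  mean(X) = (7 + 6 + 6 + 9) / 4 = 28/4 = 7
  mean(Y) = (6 + 1 + 7 + 2) / 4 = 16/4 = 4
  x̄ = (7, 4),  deviation x̄ - mu_0 = (7, 4) - (1, 8) = (6, -4).

Step 2 — sample covariance matrix, S[i,j] = (1/(n-1)) · Σ_k (x_{k,i} - mean_i) · (x_{k,j} - mean_j), divisor n-1 = 3:
  S[X,X] = ((0)·(0) + (-1)·(-1) + (-1)·(-1) + (2)·(2)) / 3 = 6/3 = 2
  S[X,Y] = ((0)·(2) + (-1)·(-3) + (-1)·(3) + (2)·(-2)) / 3 = -4/3 = -1.3333
  S[Y,Y] = ((2)·(2) + (-3)·(-3) + (3)·(3) + (-2)·(-2)) / 3 = 26/3 = 8.6667
  S = [[2, -1.3333],
 [-1.3333, 8.6667]].

Step 3 — invert S. det(S) = 2·8.6667 - (-1.3333)² = 15.5556.
  S^{-1} = (1/det) · [[d, -b], [-b, a]] = [[0.5571, 0.0857],
 [0.0857, 0.1286]].

Step 4 — quadratic form (x̄ - mu_0)^T · S^{-1} · (x̄ - mu_0):
  S^{-1} · (x̄ - mu_0) = (3, 0),
  (x̄ - mu_0)^T · [...] = (6)·(3) + (-4)·(0) = 18.

Step 5 — scale by n: T² = 4 · 18 = 72.

T² ≈ 72


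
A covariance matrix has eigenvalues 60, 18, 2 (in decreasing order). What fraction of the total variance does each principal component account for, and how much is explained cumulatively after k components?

Step 1 — total variance = trace(Sigma) = Σ λ_i = 60 + 18 + 2 = 80.

Step 2 — fraction explained by component i = λ_i / Σ λ:
  PC1: 60/80 = 0.75
  PC2: 18/80 = 0.225
  PC3: 2/80 = 0.025

Step 3 — cumulative fraction after k components = (λ_1 + ... + λ_k) / Σ λ:
  k = 1: 60/80 = 0.75
  k = 2: (60 + 18)/80 = 78/80 = 0.975
  k = 3: (60 + 18 + 2)/80 = 80/80 = 1

Summary (fraction, with percent):

explained: PC1 0.75 (75%), PC2 0.225 (22.5%), PC3 0.025 (2.5%);  cumulative: 0.75, 0.975, 1


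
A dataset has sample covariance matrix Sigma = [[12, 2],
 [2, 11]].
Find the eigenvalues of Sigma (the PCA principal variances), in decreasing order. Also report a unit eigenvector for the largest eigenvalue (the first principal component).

Step 1 — characteristic polynomial of 2×2 Sigma:
  det(Sigma - λI) = λ² - trace · λ + det = 0.
  trace = 12 + 11 = 23, det = 12·11 - (2)² = 128.
Step 2 — discriminant:
  Δ = trace² - 4·det = 529 - 512 = 17.
Step 3 — eigenvalues:
  λ = (trace ± √Δ)/2 = (23 ± 4.1231)/2,
  λ_1 = 13.5616,  λ_2 = 9.4384.

Step 4 — unit eigenvector for λ_1: solve (Sigma - λ_1 I)v = 0. First row:
  (12 - 13.5616)·v_x + (2)·v_y = 0, i.e. (-1.5616)·v_x + (2)·v_y = 0,
  so v ∝ (b, λ_1 - a) = (2, 1.5616) = u.
  ||u|| = √((2)² + (1.5616)²) = √(6.4384) ≈ 2.5374,
  v_1 = u/||u|| ≈ (0.7882, 0.6154) (||v_1|| = 1).

λ_1 = 13.5616,  λ_2 = 9.4384;  v_1 ≈ (0.7882, 0.6154)


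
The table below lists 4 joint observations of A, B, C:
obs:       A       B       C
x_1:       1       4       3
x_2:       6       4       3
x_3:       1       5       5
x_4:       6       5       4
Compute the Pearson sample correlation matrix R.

Step 1 — column means:
  mean(A) = (1 + 6 + 1 + 6) / 4 = 14/4 = 3.5
  mean(B) = (4 + 4 + 5 + 5) / 4 = 18/4 = 4.5
  mean(C) = (3 + 3 + 5 + 4) / 4 = 15/4 = 3.75

Step 2 — sample variances and covariances s[i,j] = (1/(n-1)) · Σ_k (x_{k,i} - mean_i) · (x_{k,j} - mean_j), with n-1 = 3:
  s[A,A] = ((-2.5)·(-2.5) + (2.5)·(2.5) + (-2.5)·(-2.5) + (2.5)·(2.5)) / 3 = 25/3 = 8.3333
  s[A,B] = ((-2.5)·(-0.5) + (2.5)·(-0.5) + (-2.5)·(0.5) + (2.5)·(0.5)) / 3 = 0/3 = 0
  s[A,C] = ((-2.5)·(-0.75) + (2.5)·(-0.75) + (-2.5)·(1.25) + (2.5)·(0.25)) / 3 = -2.5/3 = -0.8333
  s[B,B] = ((-0.5)·(-0.5) + (-0.5)·(-0.5) + (0.5)·(0.5) + (0.5)·(0.5)) / 3 = 1/3 = 0.3333
  s[B,C] = ((-0.5)·(-0.75) + (-0.5)·(-0.75) + (0.5)·(1.25) + (0.5)·(0.25)) / 3 = 1.5/3 = 0.5
  s[C,C] = ((-0.75)·(-0.75) + (-0.75)·(-0.75) + (1.25)·(1.25) + (0.25)·(0.25)) / 3 = 2.75/3 = 0.9167
  Sample standard deviations s_i = √(s[i,i]):
  s(A) = √(8.3333) = 2.8868
  s(B) = √(0.3333) = 0.5774
  s(C) = √(0.9167) = 0.9574

Step 3 — r_{ij} = s_{ij} / (s_i · s_j):
  r[A,A] = 1 (diagonal).
  r[A,B] = 0 / (2.8868 · 0.5774) = 0 / 1.6667 = 0
  r[A,C] = -0.8333 / (2.8868 · 0.9574) = -0.8333 / 2.7639 = -0.3015
  r[B,B] = 1 (diagonal).
  r[B,C] = 0.5 / (0.5774 · 0.9574) = 0.5 / 0.5528 = 0.9045
  r[C,C] = 1 (diagonal).

R is symmetric with unit diagonal. Assembling:

R = [[1, 0, -0.3015],
 [0, 1, 0.9045],
 [-0.3015, 0.9045, 1]]


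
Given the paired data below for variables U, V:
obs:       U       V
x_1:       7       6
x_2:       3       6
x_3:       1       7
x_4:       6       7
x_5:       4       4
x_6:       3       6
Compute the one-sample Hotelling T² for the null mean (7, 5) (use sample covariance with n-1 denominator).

Step 1 — sample mean vector:
  mean(U) = (7 + 3 + 1 + 6 + 4 + 3) / 6 = 24/6 = 4
  mean(V) = (6 + 6 + 7 + 7 + 4 + 6) / 6 = 36/6 = 6
  x̄ = (4, 6),  deviation x̄ - mu_0 = (4, 6) - (7, 5) = (-3, 1).

Step 2 — sample covariance matrix, S[i,j] = (1/(n-1)) · Σ_k (x_{k,i} - mean_i) · (x_{k,j} - mean_j), divisor n-1 = 5:
  S[U,U] = ((3)·(3) + (-1)·(-1) + (-3)·(-3) + (2)·(2) + (0)·(0) + (-1)·(-1)) / 5 = 24/5 = 4.8
  S[U,V] = ((3)·(0) + (-1)·(0) + (-3)·(1) + (2)·(1) + (0)·(-2) + (-1)·(0)) / 5 = -1/5 = -0.2
  S[V,V] = ((0)·(0) + (0)·(0) + (1)·(1) + (1)·(1) + (-2)·(-2) + (0)·(0)) / 5 = 6/5 = 1.2
  S = [[4.8, -0.2],
 [-0.2, 1.2]].

Step 3 — invert S. det(S) = 4.8·1.2 - (-0.2)² = 5.72.
  S^{-1} = (1/det) · [[d, -b], [-b, a]] = [[0.2098, 0.035],
 [0.035, 0.8392]].

Step 4 — quadratic form (x̄ - mu_0)^T · S^{-1} · (x̄ - mu_0):
  S^{-1} · (x̄ - mu_0) = (-0.5944, 0.7343),
  (x̄ - mu_0)^T · [...] = (-3)·(-0.5944) + (1)·(0.7343) = 2.5175.

Step 5 — scale by n: T² = 6 · 2.5175 = 15.1049.

T² ≈ 15.1049


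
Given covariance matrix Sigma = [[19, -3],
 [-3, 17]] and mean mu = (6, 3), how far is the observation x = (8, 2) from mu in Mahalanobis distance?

Step 1 — centre the observation: (x - mu) = (2, -1).

Step 2 — invert Sigma. det(Sigma) = 19·17 - (-3)² = 314.
  Sigma^{-1} = (1/det) · [[d, -b], [-b, a]] = [[0.0541, 0.0096],
 [0.0096, 0.0605]].

Step 3 — form the quadratic (x - mu)^T · Sigma^{-1} · (x - mu):
  Sigma^{-1} · (x - mu) = (0.0987, -0.0414).
  (x - mu)^T · [Sigma^{-1} · (x - mu)] = (2)·(0.0987) + (-1)·(-0.0414) = 0.2389.

Step 4 — take square root: d = √(0.2389) ≈ 0.4887.

d(x, mu) = √(0.2389) ≈ 0.4887


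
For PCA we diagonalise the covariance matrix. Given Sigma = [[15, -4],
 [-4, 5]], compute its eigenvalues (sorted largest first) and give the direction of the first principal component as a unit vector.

Step 1 — characteristic polynomial of 2×2 Sigma:
  det(Sigma - λI) = λ² - trace · λ + det = 0.
  trace = 15 + 5 = 20, det = 15·5 - (-4)² = 59.
Step 2 — discriminant:
  Δ = trace² - 4·det = 400 - 236 = 164.
Step 3 — eigenvalues:
  λ = (trace ± √Δ)/2 = (20 ± 12.8062)/2,
  λ_1 = 16.4031,  λ_2 = 3.5969.

Step 4 — unit eigenvector for λ_1: solve (Sigma - λ_1 I)v = 0. First row:
  (15 - 16.4031)·v_x + (-4)·v_y = 0, i.e. (-1.4031)·v_x + (-4)·v_y = 0,
  so v ∝ (b, λ_1 - a) = (-4, 1.4031); multiply by -1 so the first entry is positive: u = (4, -1.4031).
  ||u|| = √((4)² + (-1.4031)²) = √(17.9688) ≈ 4.239,
  v_1 = u/||u|| ≈ (0.9436, -0.331) (||v_1|| = 1).

λ_1 = 16.4031,  λ_2 = 3.5969;  v_1 ≈ (0.9436, -0.331)


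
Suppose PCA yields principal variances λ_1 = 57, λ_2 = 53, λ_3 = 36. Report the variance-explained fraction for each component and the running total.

Step 1 — total variance = trace(Sigma) = Σ λ_i = 57 + 53 + 36 = 146.

Step 2 — fraction explained by component i = λ_i / Σ λ:
  PC1: 57/146 = 0.3904
  PC2: 53/146 = 0.363
  PC3: 36/146 = 0.2466

Step 3 — cumulative fraction after k components = (λ_1 + ... + λ_k) / Σ λ:
  k = 1: 57/146 = 0.3904
  k = 2: (57 + 53)/146 = 110/146 = 0.7534
  k = 3: (57 + 53 + 36)/146 = 146/146 = 1

Summary (fraction, with percent):

explained: PC1 0.3904 (39.04%), PC2 0.363 (36.3%), PC3 0.2466 (24.66%);  cumulative: 0.3904, 0.7534, 1


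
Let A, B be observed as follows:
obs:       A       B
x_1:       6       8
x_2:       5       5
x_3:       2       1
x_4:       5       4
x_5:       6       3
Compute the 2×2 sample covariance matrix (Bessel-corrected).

Step 1 — column means:
  mean(A) = (6 + 5 + 2 + 5 + 6) / 5 = 24/5 = 4.8
  mean(B) = (8 + 5 + 1 + 4 + 3) / 5 = 21/5 = 4.2

Step 2 — sample covariance S[i,j] = (1/(n-1)) · Σ_k (x_{k,i} - mean_i) · (x_{k,j} - mean_j), with n-1 = 4.
  S[A,A] = ((1.2)·(1.2) + (0.2)·(0.2) + (-2.8)·(-2.8) + (0.2)·(0.2) + (1.2)·(1.2)) / 4 = 10.8/4 = 2.7
  S[A,B] = ((1.2)·(3.8) + (0.2)·(0.8) + (-2.8)·(-3.2) + (0.2)·(-0.2) + (1.2)·(-1.2)) / 4 = 12.2/4 = 3.05
  S[B,B] = ((3.8)·(3.8) + (0.8)·(0.8) + (-3.2)·(-3.2) + (-0.2)·(-0.2) + (-1.2)·(-1.2)) / 4 = 26.8/4 = 6.7

S is symmetric (S[j,i] = S[i,j]). Assembling:

S = [[2.7, 3.05],
 [3.05, 6.7]]


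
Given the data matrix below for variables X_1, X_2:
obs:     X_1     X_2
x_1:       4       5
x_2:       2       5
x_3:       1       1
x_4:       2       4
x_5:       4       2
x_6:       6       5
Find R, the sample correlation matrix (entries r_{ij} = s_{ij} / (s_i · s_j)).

Step 1 — column means:
  mean(X_1) = (4 + 2 + 1 + 2 + 4 + 6) / 6 = 19/6 = 3.1667
  mean(X_2) = (5 + 5 + 1 + 4 + 2 + 5) / 6 = 22/6 = 3.6667

Step 2 — sample variances and covariances s[i,j] = (1/(n-1)) · Σ_k (x_{k,i} - mean_i) · (x_{k,j} - mean_j), with n-1 = 5:
  s[X_1,X_1] = ((0.8333)·(0.8333) + (-1.1667)·(-1.1667) + (-2.1667)·(-2.1667) + (-1.1667)·(-1.1667) + (0.8333)·(0.8333) + (2.8333)·(2.8333)) / 5 = 16.8333/5 = 3.3667
  s[X_1,X_2] = ((0.8333)·(1.3333) + (-1.1667)·(1.3333) + (-2.1667)·(-2.6667) + (-1.1667)·(0.3333) + (0.8333)·(-1.6667) + (2.8333)·(1.3333)) / 5 = 7.3333/5 = 1.4667
  s[X_2,X_2] = ((1.3333)·(1.3333) + (1.3333)·(1.3333) + (-2.6667)·(-2.6667) + (0.3333)·(0.3333) + (-1.6667)·(-1.6667) + (1.3333)·(1.3333)) / 5 = 15.3333/5 = 3.0667
  Sample standard deviations s_i = √(s[i,i]):
  s(X_1) = √(3.3667) = 1.8348
  s(X_2) = √(3.0667) = 1.7512

Step 3 — r_{ij} = s_{ij} / (s_i · s_j):
  r[X_1,X_1] = 1 (diagonal).
  r[X_1,X_2] = 1.4667 / (1.8348 · 1.7512) = 1.4667 / 3.2132 = 0.4565
  r[X_2,X_2] = 1 (diagonal).

R is symmetric with unit diagonal. Assembling:

R = [[1, 0.4565],
 [0.4565, 1]]


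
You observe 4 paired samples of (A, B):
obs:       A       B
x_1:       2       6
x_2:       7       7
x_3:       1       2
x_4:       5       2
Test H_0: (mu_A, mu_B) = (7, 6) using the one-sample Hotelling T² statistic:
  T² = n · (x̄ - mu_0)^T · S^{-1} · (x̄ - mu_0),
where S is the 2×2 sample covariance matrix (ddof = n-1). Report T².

Step 1 — sample mean vector:
  mean(A) = (2 + 7 + 1 + 5) / 4 = 15/4 = 3.75
  mean(B) = (6 + 7 + 2 + 2) / 4 = 17/4 = 4.25
  x̄ = (3.75, 4.25),  deviation x̄ - mu_0 = (3.75, 4.25) - (7, 6) = (-3.25, -1.75).

Step 2 — sample covariance matrix, S[i,j] = (1/(n-1)) · Σ_k (x_{k,i} - mean_i) · (x_{k,j} - mean_j), divisor n-1 = 3:
  S[A,A] = ((-1.75)·(-1.75) + (3.25)·(3.25) + (-2.75)·(-2.75) + (1.25)·(1.25)) / 3 = 22.75/3 = 7.5833
  S[A,B] = ((-1.75)·(1.75) + (3.25)·(2.75) + (-2.75)·(-2.25) + (1.25)·(-2.25)) / 3 = 9.25/3 = 3.0833
  S[B,B] = ((1.75)·(1.75) + (2.75)·(2.75) + (-2.25)·(-2.25) + (-2.25)·(-2.25)) / 3 = 20.75/3 = 6.9167
  S = [[7.5833, 3.0833],
 [3.0833, 6.9167]].

Step 3 — invert S. det(S) = 7.5833·6.9167 - (3.0833)² = 42.9444.
  S^{-1} = (1/det) · [[d, -b], [-b, a]] = [[0.1611, -0.0718],
 [-0.0718, 0.1766]].

Step 4 — quadratic form (x̄ - mu_0)^T · S^{-1} · (x̄ - mu_0):
  S^{-1} · (x̄ - mu_0) = (-0.3978, -0.0757),
  (x̄ - mu_0)^T · [...] = (-3.25)·(-0.3978) + (-1.75)·(-0.0757) = 1.4253.

Step 5 — scale by n: T² = 4 · 1.4253 = 5.7012.

T² ≈ 5.7012


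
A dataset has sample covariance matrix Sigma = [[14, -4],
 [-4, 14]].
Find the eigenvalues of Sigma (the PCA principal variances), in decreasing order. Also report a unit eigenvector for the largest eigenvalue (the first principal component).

Step 1 — characteristic polynomial of 2×2 Sigma:
  det(Sigma - λI) = λ² - trace · λ + det = 0.
  trace = 14 + 14 = 28, det = 14·14 - (-4)² = 180.
Step 2 — discriminant:
  Δ = trace² - 4·det = 784 - 720 = 64.
Step 3 — eigenvalues:
  λ = (trace ± √Δ)/2 = (28 ± 8)/2,
  λ_1 = 18,  λ_2 = 10.

Step 4 — unit eigenvector for λ_1: solve (Sigma - λ_1 I)v = 0. First row:
  (14 - 18)·v_x + (-4)·v_y = 0, i.e. (-4)·v_x + (-4)·v_y = 0,
  so v ∝ (b, λ_1 - a) = (-4, 4); multiply by -1 so the first entry is positive: u = (4, -4).
  ||u|| = √((4)² + (-4)²) = √(32) ≈ 5.6569,
  v_1 = u/||u|| ≈ (0.7071, -0.7071) (||v_1|| = 1).

λ_1 = 18,  λ_2 = 10;  v_1 ≈ (0.7071, -0.7071)


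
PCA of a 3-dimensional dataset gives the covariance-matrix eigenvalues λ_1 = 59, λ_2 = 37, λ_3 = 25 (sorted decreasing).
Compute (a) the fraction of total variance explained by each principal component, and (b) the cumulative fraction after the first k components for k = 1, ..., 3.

Step 1 — total variance = trace(Sigma) = Σ λ_i = 59 + 37 + 25 = 121.

Step 2 — fraction explained by component i = λ_i / Σ λ:
  PC1: 59/121 = 0.4876
  PC2: 37/121 = 0.3058
  PC3: 25/121 = 0.2066

Step 3 — cumulative fraction after k components = (λ_1 + ... + λ_k) / Σ λ:
  k = 1: 59/121 = 0.4876
  k = 2: (59 + 37)/121 = 96/121 = 0.7934
  k = 3: (59 + 37 + 25)/121 = 121/121 = 1

Summary (fraction, with percent):

explained: PC1 0.4876 (48.76%), PC2 0.3058 (30.58%), PC3 0.2066 (20.66%);  cumulative: 0.4876, 0.7934, 1


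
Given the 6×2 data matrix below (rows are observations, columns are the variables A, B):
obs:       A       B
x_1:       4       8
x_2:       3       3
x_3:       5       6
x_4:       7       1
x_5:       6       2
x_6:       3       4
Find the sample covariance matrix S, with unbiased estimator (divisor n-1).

Step 1 — column means:
  mean(A) = (4 + 3 + 5 + 7 + 6 + 3) / 6 = 28/6 = 4.6667
  mean(B) = (8 + 3 + 6 + 1 + 2 + 4) / 6 = 24/6 = 4

Step 2 — sample covariance S[i,j] = (1/(n-1)) · Σ_k (x_{k,i} - mean_i) · (x_{k,j} - mean_j), with n-1 = 5.
  S[A,A] = ((-0.6667)·(-0.6667) + (-1.6667)·(-1.6667) + (0.3333)·(0.3333) + (2.3333)·(2.3333) + (1.3333)·(1.3333) + (-1.6667)·(-1.6667)) / 5 = 13.3333/5 = 2.6667
  S[A,B] = ((-0.6667)·(4) + (-1.6667)·(-1) + (0.3333)·(2) + (2.3333)·(-3) + (1.3333)·(-2) + (-1.6667)·(0)) / 5 = -10/5 = -2
  S[B,B] = ((4)·(4) + (-1)·(-1) + (2)·(2) + (-3)·(-3) + (-2)·(-2) + (0)·(0)) / 5 = 34/5 = 6.8

S is symmetric (S[j,i] = S[i,j]). Assembling:

S = [[2.6667, -2],
 [-2, 6.8]]


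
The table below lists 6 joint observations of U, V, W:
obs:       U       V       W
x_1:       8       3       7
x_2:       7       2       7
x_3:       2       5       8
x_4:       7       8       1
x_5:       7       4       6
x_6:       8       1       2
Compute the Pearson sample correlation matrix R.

Step 1 — column means:
  mean(U) = (8 + 7 + 2 + 7 + 7 + 8) / 6 = 39/6 = 6.5
  mean(V) = (3 + 2 + 5 + 8 + 4 + 1) / 6 = 23/6 = 3.8333
  mean(W) = (7 + 7 + 8 + 1 + 6 + 2) / 6 = 31/6 = 5.1667

Step 2 — sample variances and covariances s[i,j] = (1/(n-1)) · Σ_k (x_{k,i} - mean_i) · (x_{k,j} - mean_j), with n-1 = 5:
  s[U,U] = ((1.5)·(1.5) + (0.5)·(0.5) + (-4.5)·(-4.5) + (0.5)·(0.5) + (0.5)·(0.5) + (1.5)·(1.5)) / 5 = 25.5/5 = 5.1
  s[U,V] = ((1.5)·(-0.8333) + (0.5)·(-1.8333) + (-4.5)·(1.1667) + (0.5)·(4.1667) + (0.5)·(0.1667) + (1.5)·(-2.8333)) / 5 = -9.5/5 = -1.9
  s[U,W] = ((1.5)·(1.8333) + (0.5)·(1.8333) + (-4.5)·(2.8333) + (0.5)·(-4.1667) + (0.5)·(0.8333) + (1.5)·(-3.1667)) / 5 = -15.5/5 = -3.1
  s[V,V] = ((-0.8333)·(-0.8333) + (-1.8333)·(-1.8333) + (1.1667)·(1.1667) + (4.1667)·(4.1667) + (0.1667)·(0.1667) + (-2.8333)·(-2.8333)) / 5 = 30.8333/5 = 6.1667
  s[V,W] = ((-0.8333)·(1.8333) + (-1.8333)·(1.8333) + (1.1667)·(2.8333) + (4.1667)·(-4.1667) + (0.1667)·(0.8333) + (-2.8333)·(-3.1667)) / 5 = -9.8333/5 = -1.9667
  s[W,W] = ((1.8333)·(1.8333) + (1.8333)·(1.8333) + (2.8333)·(2.8333) + (-4.1667)·(-4.1667) + (0.8333)·(0.8333) + (-3.1667)·(-3.1667)) / 5 = 42.8333/5 = 8.5667
  Sample standard deviations s_i = √(s[i,i]):
  s(U) = √(5.1) = 2.2583
  s(V) = √(6.1667) = 2.4833
  s(W) = √(8.5667) = 2.9269

Step 3 — r_{ij} = s_{ij} / (s_i · s_j):
  r[U,U] = 1 (diagonal).
  r[U,V] = -1.9 / (2.2583 · 2.4833) = -1.9 / 5.608 = -0.3388
  r[U,W] = -3.1 / (2.2583 · 2.9269) = -3.1 / 6.6098 = -0.469
  r[V,V] = 1 (diagonal).
  r[V,W] = -1.9667 / (2.4833 · 2.9269) = -1.9667 / 7.2683 = -0.2706
  r[W,W] = 1 (diagonal).

R is symmetric with unit diagonal. Assembling:

R = [[1, -0.3388, -0.469],
 [-0.3388, 1, -0.2706],
 [-0.469, -0.2706, 1]]


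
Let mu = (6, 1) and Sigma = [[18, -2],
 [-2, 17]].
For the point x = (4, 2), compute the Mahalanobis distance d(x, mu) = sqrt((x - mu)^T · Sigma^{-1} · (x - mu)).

Step 1 — centre the observation: (x - mu) = (-2, 1).

Step 2 — invert Sigma. det(Sigma) = 18·17 - (-2)² = 302.
  Sigma^{-1} = (1/det) · [[d, -b], [-b, a]] = [[0.0563, 0.0066],
 [0.0066, 0.0596]].

Step 3 — form the quadratic (x - mu)^T · Sigma^{-1} · (x - mu):
  Sigma^{-1} · (x - mu) = (-0.106, 0.0464).
  (x - mu)^T · [Sigma^{-1} · (x - mu)] = (-2)·(-0.106) + (1)·(0.0464) = 0.2583.

Step 4 — take square root: d = √(0.2583) ≈ 0.5082.

d(x, mu) = √(0.2583) ≈ 0.5082


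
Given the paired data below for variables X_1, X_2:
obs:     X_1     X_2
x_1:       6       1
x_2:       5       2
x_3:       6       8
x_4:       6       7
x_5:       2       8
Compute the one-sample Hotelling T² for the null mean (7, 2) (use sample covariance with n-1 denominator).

Step 1 — sample mean vector:
  mean(X_1) = (6 + 5 + 6 + 6 + 2) / 5 = 25/5 = 5
  mean(X_2) = (1 + 2 + 8 + 7 + 8) / 5 = 26/5 = 5.2
  x̄ = (5, 5.2),  deviation x̄ - mu_0 = (5, 5.2) - (7, 2) = (-2, 3.2).

Step 2 — sample covariance matrix, S[i,j] = (1/(n-1)) · Σ_k (x_{k,i} - mean_i) · (x_{k,j} - mean_j), divisor n-1 = 4:
  S[X_1,X_1] = ((1)·(1) + (0)·(0) + (1)·(1) + (1)·(1) + (-3)·(-3)) / 4 = 12/4 = 3
  S[X_1,X_2] = ((1)·(-4.2) + (0)·(-3.2) + (1)·(2.8) + (1)·(1.8) + (-3)·(2.8)) / 4 = -8/4 = -2
  S[X_2,X_2] = ((-4.2)·(-4.2) + (-3.2)·(-3.2) + (2.8)·(2.8) + (1.8)·(1.8) + (2.8)·(2.8)) / 4 = 46.8/4 = 11.7
  S = [[3, -2],
 [-2, 11.7]].

Step 3 — invert S. det(S) = 3·11.7 - (-2)² = 31.1.
  S^{-1} = (1/det) · [[d, -b], [-b, a]] = [[0.3762, 0.0643],
 [0.0643, 0.0965]].

Step 4 — quadratic form (x̄ - mu_0)^T · S^{-1} · (x̄ - mu_0):
  S^{-1} · (x̄ - mu_0) = (-0.5466, 0.1801),
  (x̄ - mu_0)^T · [...] = (-2)·(-0.5466) + (3.2)·(0.1801) = 1.6695.

Step 5 — scale by n: T² = 5 · 1.6695 = 8.3473.

T² ≈ 8.3473


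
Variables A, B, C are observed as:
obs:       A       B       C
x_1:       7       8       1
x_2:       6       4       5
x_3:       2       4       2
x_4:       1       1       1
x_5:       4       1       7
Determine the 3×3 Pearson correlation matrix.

Step 1 — column means:
  mean(A) = (7 + 6 + 2 + 1 + 4) / 5 = 20/5 = 4
  mean(B) = (8 + 4 + 4 + 1 + 1) / 5 = 18/5 = 3.6
  mean(C) = (1 + 5 + 2 + 1 + 7) / 5 = 16/5 = 3.2

Step 2 — sample variances and covariances s[i,j] = (1/(n-1)) · Σ_k (x_{k,i} - mean_i) · (x_{k,j} - mean_j), with n-1 = 4:
  s[A,A] = ((3)·(3) + (2)·(2) + (-2)·(-2) + (-3)·(-3) + (0)·(0)) / 4 = 26/4 = 6.5
  s[A,B] = ((3)·(4.4) + (2)·(0.4) + (-2)·(0.4) + (-3)·(-2.6) + (0)·(-2.6)) / 4 = 21/4 = 5.25
  s[A,C] = ((3)·(-2.2) + (2)·(1.8) + (-2)·(-1.2) + (-3)·(-2.2) + (0)·(3.8)) / 4 = 6/4 = 1.5
  s[B,B] = ((4.4)·(4.4) + (0.4)·(0.4) + (0.4)·(0.4) + (-2.6)·(-2.6) + (-2.6)·(-2.6)) / 4 = 33.2/4 = 8.3
  s[B,C] = ((4.4)·(-2.2) + (0.4)·(1.8) + (0.4)·(-1.2) + (-2.6)·(-2.2) + (-2.6)·(3.8)) / 4 = -13.6/4 = -3.4
  s[C,C] = ((-2.2)·(-2.2) + (1.8)·(1.8) + (-1.2)·(-1.2) + (-2.2)·(-2.2) + (3.8)·(3.8)) / 4 = 28.8/4 = 7.2
  Sample standard deviations s_i = √(s[i,i]):
  s(A) = √(6.5) = 2.5495
  s(B) = √(8.3) = 2.881
  s(C) = √(7.2) = 2.6833

Step 3 — r_{ij} = s_{ij} / (s_i · s_j):
  r[A,A] = 1 (diagonal).
  r[A,B] = 5.25 / (2.5495 · 2.881) = 5.25 / 7.3451 = 0.7148
  r[A,C] = 1.5 / (2.5495 · 2.6833) = 1.5 / 6.8411 = 0.2193
  r[B,B] = 1 (diagonal).
  r[B,C] = -3.4 / (2.881 · 2.6833) = -3.4 / 7.7305 = -0.4398
  r[C,C] = 1 (diagonal).

R is symmetric with unit diagonal. Assembling:

R = [[1, 0.7148, 0.2193],
 [0.7148, 1, -0.4398],
 [0.2193, -0.4398, 1]]


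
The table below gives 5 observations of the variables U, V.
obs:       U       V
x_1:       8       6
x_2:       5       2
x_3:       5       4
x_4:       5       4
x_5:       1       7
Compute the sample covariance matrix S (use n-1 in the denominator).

Step 1 — column means:
  mean(U) = (8 + 5 + 5 + 5 + 1) / 5 = 24/5 = 4.8
  mean(V) = (6 + 2 + 4 + 4 + 7) / 5 = 23/5 = 4.6

Step 2 — sample covariance S[i,j] = (1/(n-1)) · Σ_k (x_{k,i} - mean_i) · (x_{k,j} - mean_j), with n-1 = 4.
  S[U,U] = ((3.2)·(3.2) + (0.2)·(0.2) + (0.2)·(0.2) + (0.2)·(0.2) + (-3.8)·(-3.8)) / 4 = 24.8/4 = 6.2
  S[U,V] = ((3.2)·(1.4) + (0.2)·(-2.6) + (0.2)·(-0.6) + (0.2)·(-0.6) + (-3.8)·(2.4)) / 4 = -5.4/4 = -1.35
  S[V,V] = ((1.4)·(1.4) + (-2.6)·(-2.6) + (-0.6)·(-0.6) + (-0.6)·(-0.6) + (2.4)·(2.4)) / 4 = 15.2/4 = 3.8

S is symmetric (S[j,i] = S[i,j]). Assembling:

S = [[6.2, -1.35],
 [-1.35, 3.8]]


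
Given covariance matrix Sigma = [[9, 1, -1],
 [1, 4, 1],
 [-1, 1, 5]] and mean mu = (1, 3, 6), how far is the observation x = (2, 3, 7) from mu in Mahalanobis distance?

Step 1 — centre the observation: (x - mu) = (1, 0, 1).

Step 2 — invert Sigma (cofactor / det for 3×3, or solve directly):
  Sigma^{-1} = [[0.1188, -0.0375, 0.0312],
 [-0.0375, 0.275, -0.0625],
 [0.0312, -0.0625, 0.2187]].

Step 3 — form the quadratic (x - mu)^T · Sigma^{-1} · (x - mu):
  Sigma^{-1} · (x - mu) = (0.15, -0.1, 0.25).
  (x - mu)^T · [Sigma^{-1} · (x - mu)] = (1)·(0.15) + (0)·(-0.1) + (1)·(0.25) = 0.4.

Step 4 — take square root: d = √(0.4) ≈ 0.6325.

d(x, mu) = √(0.4) ≈ 0.6325
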